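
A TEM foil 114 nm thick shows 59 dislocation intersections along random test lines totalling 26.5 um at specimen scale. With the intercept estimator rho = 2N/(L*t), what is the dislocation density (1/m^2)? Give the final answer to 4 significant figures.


rho = 2N / (L * t)
L = 26.5 um = 2.65e-05 m, t = 114 nm = 1.14e-07 m
rho = 2 * 59 / (2.65e-05 * 1.14e-07)
rho = 3.906e+13 1/m^2


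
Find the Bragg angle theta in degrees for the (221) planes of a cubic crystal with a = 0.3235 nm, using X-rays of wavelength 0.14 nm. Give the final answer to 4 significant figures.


d = a / sqrt(h^2+k^2+l^2)
d = 0.3235 / sqrt(9) = 0.107833 nm
lambda = 2*d*sin(theta)  =>  sin(theta) = lambda / (2*d)
sin(theta) = 0.14 / (2 * 0.107833) = 0.64915
theta = 40.48 deg


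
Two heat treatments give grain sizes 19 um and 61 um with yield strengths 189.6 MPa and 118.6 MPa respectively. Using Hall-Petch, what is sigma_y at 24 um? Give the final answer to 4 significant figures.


sigma_y = sigma0 + k / sqrt(d)
1/sqrt(d1) = 1/sqrt(1.9e-05) = 229.416;  1/sqrt(d2) = 128.037
k = (sigma1 - sigma2) / (1/sqrt(d1) - 1/sqrt(d2)) = (189.6 - 118.6) / (229.416 - 128.037) = 0.700343 MPa*m^0.5
sigma0 = sigma1 - k/sqrt(d1) = 189.6 - 0.700343*229.416 = 28.9302 MPa
sigma_y(d3) = 28.9302 + 0.700343 / sqrt(2.4e-05) = 171.9 MPa


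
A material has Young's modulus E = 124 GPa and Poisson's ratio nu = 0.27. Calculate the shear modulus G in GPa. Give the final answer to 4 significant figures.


G = E / (2*(1+nu))
G = 124 / (2*(1+0.27))
G = 48.82 GPa


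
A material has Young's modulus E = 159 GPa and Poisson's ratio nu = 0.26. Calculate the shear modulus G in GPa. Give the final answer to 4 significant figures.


G = E / (2*(1+nu))
G = 159 / (2*(1+0.26))
G = 63.1 GPa


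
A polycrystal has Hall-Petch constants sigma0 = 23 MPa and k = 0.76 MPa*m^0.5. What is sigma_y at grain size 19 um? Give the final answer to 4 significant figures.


sigma_y = sigma0 + k / sqrt(d)
d = 19 um = 1.9e-05 m
sigma_y = 23 + 0.76 / sqrt(1.9e-05)
sigma_y = 197.4 MPa


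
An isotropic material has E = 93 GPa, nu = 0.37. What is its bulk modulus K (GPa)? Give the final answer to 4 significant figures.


K = E / (3*(1-2*nu))
K = 93 / (3*(1-2*0.37))
K = 119.2 GPa


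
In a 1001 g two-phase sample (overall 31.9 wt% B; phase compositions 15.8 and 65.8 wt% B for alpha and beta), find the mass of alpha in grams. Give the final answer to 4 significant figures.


f_alpha = (C_beta - C0) / (C_beta - C_alpha)
f_alpha = (65.8 - 31.9) / (65.8 - 15.8) = 0.678
m_alpha = f_alpha * m_total = 0.678 * 1001 = 678.7 g


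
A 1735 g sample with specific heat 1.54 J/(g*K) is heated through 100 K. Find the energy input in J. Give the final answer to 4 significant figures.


Q = m * cp * dT
Q = 1735 * 1.54 * 100
Q = 267200 J


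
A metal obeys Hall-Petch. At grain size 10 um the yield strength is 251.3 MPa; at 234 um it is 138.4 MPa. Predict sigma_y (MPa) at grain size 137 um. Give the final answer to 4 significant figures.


sigma_y = sigma0 + k / sqrt(d)
1/sqrt(d1) = 1/sqrt(1e-05) = 316.228;  1/sqrt(d2) = 65.372
k = (sigma1 - sigma2) / (1/sqrt(d1) - 1/sqrt(d2)) = (251.3 - 138.4) / (316.228 - 65.372) = 0.450059 MPa*m^0.5
sigma0 = sigma1 - k/sqrt(d1) = 251.3 - 0.450059*316.228 = 108.979 MPa
sigma_y(d3) = 108.979 + 0.450059 / sqrt(1.37e-04) = 147.4 MPa


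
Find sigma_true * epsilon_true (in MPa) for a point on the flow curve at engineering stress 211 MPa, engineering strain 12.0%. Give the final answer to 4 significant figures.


sigma_true = sigma_eng * (1 + epsilon_eng)
sigma_true = 211 * (1 + 0.12) = 236.32 MPa
epsilon_true = ln(1 + epsilon_eng)
epsilon_true = ln(1 + 0.12) = 0.113329
sigma_true * epsilon_true = 236.32 * 0.113329 = 26.78 MPa


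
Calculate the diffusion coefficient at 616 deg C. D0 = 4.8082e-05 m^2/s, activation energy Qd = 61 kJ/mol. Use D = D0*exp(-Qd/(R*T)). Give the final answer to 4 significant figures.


D = D0 * exp(-Qd / (R*T))
T = 889.15 K
D = 4.8082e-05 * exp(-61e3 / (8.314 * 889.15))
D = 1.254e-08 m^2/s


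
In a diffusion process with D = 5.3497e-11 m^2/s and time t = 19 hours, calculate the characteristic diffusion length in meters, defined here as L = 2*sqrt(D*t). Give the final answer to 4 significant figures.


t = 19 hr = 68400 s
Diffusion length = 2*sqrt(D*t)
= 2*sqrt(5.3497e-11 * 68400)
= 3.826e-03 m


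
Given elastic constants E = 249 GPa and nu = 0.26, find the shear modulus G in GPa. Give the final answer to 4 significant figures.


G = E / (2*(1+nu))
G = 249 / (2*(1+0.26))
G = 98.81 GPa


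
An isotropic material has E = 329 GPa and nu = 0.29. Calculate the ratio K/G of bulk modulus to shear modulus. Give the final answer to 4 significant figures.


G = E / (2*(1+nu))
G = 329 / (2*(1+0.29)) = 127.519 GPa
K = E / (3*(1-2*nu))
K = 329 / (3*(1-2*0.29)) = 261.111 GPa
K/G = 261.111 / 127.519 = 2.048


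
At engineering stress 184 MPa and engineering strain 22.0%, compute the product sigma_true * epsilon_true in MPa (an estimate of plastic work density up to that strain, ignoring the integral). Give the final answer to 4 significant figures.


sigma_true = sigma_eng * (1 + epsilon_eng)
sigma_true = 184 * (1 + 0.22) = 224.48 MPa
epsilon_true = ln(1 + epsilon_eng)
epsilon_true = ln(1 + 0.22) = 0.198851
sigma_true * epsilon_true = 224.48 * 0.198851 = 44.64 MPa


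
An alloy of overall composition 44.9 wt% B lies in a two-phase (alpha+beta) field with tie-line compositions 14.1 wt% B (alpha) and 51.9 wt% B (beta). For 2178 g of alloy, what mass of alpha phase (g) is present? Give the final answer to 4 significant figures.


f_alpha = (C_beta - C0) / (C_beta - C_alpha)
f_alpha = (51.9 - 44.9) / (51.9 - 14.1) = 0.185185
m_alpha = f_alpha * m_total = 0.185185 * 2178 = 403.3 g


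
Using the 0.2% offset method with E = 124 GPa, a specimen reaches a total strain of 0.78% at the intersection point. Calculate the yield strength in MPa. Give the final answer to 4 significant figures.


Offset strain = 0.002
Elastic strain at yield = total_strain - offset = 7.8e-03 - 0.002 = 5.8e-03
sigma_y = E * elastic_strain = 124000 * 5.8e-03
sigma_y = 719.2 MPa


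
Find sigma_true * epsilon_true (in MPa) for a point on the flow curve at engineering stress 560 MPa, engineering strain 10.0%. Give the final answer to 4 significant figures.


sigma_true = sigma_eng * (1 + epsilon_eng)
sigma_true = 560 * (1 + 0.1) = 616 MPa
epsilon_true = ln(1 + epsilon_eng)
epsilon_true = ln(1 + 0.1) = 0.0953102
sigma_true * epsilon_true = 616 * 0.0953102 = 58.71 MPa


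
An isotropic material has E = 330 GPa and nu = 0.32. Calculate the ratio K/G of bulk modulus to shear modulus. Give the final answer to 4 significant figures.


G = E / (2*(1+nu))
G = 330 / (2*(1+0.32)) = 125 GPa
K = E / (3*(1-2*nu))
K = 330 / (3*(1-2*0.32)) = 305.556 GPa
K/G = 305.556 / 125 = 2.444


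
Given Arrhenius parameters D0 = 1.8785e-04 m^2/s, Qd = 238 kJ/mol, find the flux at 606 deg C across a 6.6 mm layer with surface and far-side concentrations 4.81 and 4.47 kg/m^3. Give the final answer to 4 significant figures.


Step 1: D = D0 * exp(-Qd/(R*T))
T = 606 + 273.15 = 879.15 K
D = 1.8785e-04 * exp(-238e3 / (8.314 * 879.15)) = 1.35689e-18 m^2/s
Step 2: J = D * (C1 - C2) / dx
J = 1.35689e-18 * (4.81 - 4.47) / 6.6e-03
J = 6.99e-17 kg/(m^2*s)


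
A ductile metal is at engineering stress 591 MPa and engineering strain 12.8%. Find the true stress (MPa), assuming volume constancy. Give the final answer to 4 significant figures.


sigma_true = sigma_eng * (1 + epsilon_eng)
sigma_true = 591 * (1 + 0.128)
sigma_true = 666.6 MPa


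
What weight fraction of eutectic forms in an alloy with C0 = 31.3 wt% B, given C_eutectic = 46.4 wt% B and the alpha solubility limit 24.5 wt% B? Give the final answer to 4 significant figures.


f_primary = (C_e - C0) / (C_e - C_alpha_max)
f_primary = (46.4 - 31.3) / (46.4 - 24.5)
f_primary = 0.689498
f_eutectic = 1 - 0.689498 = 0.3105


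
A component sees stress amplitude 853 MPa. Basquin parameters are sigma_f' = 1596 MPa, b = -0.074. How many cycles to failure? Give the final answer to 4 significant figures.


sigma_a = sigma_f' * (2*Nf)^b
2*Nf = (sigma_a / sigma_f')^(1/b)
2*Nf = (853 / 1596)^(1/-0.074)
2*Nf = 4751.26
Nf = 2376 cycles


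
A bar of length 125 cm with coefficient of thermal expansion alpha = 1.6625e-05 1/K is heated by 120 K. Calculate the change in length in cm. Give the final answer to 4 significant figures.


dL = L0 * alpha * dT
dL = 125 * 1.6625e-05 * 120
dL = 0.2494 cm


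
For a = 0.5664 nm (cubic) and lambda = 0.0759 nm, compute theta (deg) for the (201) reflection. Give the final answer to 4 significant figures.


d = a / sqrt(h^2+k^2+l^2)
d = 0.5664 / sqrt(5) = 0.253302 nm
lambda = 2*d*sin(theta)  =>  sin(theta) = lambda / (2*d)
sin(theta) = 0.0759 / (2 * 0.253302) = 0.149821
theta = 8.617 deg


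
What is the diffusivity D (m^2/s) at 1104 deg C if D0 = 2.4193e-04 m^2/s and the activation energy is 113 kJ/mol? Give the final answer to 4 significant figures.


D = D0 * exp(-Qd / (R*T))
T = 1377.15 K
D = 2.4193e-04 * exp(-113e3 / (8.314 * 1377.15))
D = 1.252e-08 m^2/s


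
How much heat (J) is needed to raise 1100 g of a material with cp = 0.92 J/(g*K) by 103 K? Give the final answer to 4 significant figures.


Q = m * cp * dT
Q = 1100 * 0.92 * 103
Q = 104200 J


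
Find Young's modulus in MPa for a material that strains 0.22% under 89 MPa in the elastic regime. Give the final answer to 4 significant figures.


E = sigma / epsilon
epsilon = 0.22% = 2.2e-03
E = 89 / 2.2e-03
E = 40450 MPa


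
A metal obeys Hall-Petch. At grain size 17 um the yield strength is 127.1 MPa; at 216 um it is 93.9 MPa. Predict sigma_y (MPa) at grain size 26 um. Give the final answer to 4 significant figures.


sigma_y = sigma0 + k / sqrt(d)
1/sqrt(d1) = 1/sqrt(1.7e-05) = 242.536;  1/sqrt(d2) = 68.0414
k = (sigma1 - sigma2) / (1/sqrt(d1) - 1/sqrt(d2)) = (127.1 - 93.9) / (242.536 - 68.0414) = 0.190264 MPa*m^0.5
sigma0 = sigma1 - k/sqrt(d1) = 127.1 - 0.190264*242.536 = 80.9542 MPa
sigma_y(d3) = 80.9542 + 0.190264 / sqrt(2.6e-05) = 118.3 MPa


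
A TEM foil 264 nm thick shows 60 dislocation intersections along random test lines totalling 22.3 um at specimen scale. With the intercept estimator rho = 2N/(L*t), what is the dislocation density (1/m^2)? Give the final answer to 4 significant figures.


rho = 2N / (L * t)
L = 22.3 um = 2.23e-05 m, t = 264 nm = 2.64e-07 m
rho = 2 * 60 / (2.23e-05 * 2.64e-07)
rho = 2.038e+13 1/m^2


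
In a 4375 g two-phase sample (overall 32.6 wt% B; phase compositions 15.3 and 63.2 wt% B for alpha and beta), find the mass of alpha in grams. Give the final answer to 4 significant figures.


f_alpha = (C_beta - C0) / (C_beta - C_alpha)
f_alpha = (63.2 - 32.6) / (63.2 - 15.3) = 0.638831
m_alpha = f_alpha * m_total = 0.638831 * 4375 = 2795 g


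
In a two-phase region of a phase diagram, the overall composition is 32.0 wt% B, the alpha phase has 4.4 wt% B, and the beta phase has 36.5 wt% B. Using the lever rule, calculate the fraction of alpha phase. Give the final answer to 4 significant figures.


f_alpha = (C_beta - C0) / (C_beta - C_alpha)
f_alpha = (36.5 - 32.0) / (36.5 - 4.4)
f_alpha = 0.1402


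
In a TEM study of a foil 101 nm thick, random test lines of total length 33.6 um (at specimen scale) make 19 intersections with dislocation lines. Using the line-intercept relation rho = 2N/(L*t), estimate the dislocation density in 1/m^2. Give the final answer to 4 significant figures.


rho = 2N / (L * t)
L = 33.6 um = 3.36e-05 m, t = 101 nm = 1.01e-07 m
rho = 2 * 19 / (3.36e-05 * 1.01e-07)
rho = 1.12e+13 1/m^2


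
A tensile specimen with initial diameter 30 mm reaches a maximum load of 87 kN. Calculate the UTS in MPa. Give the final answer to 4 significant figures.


A0 = pi*(d/2)^2 = pi*(30/2)^2 = 706.858 mm^2
UTS = F_max / A0 = 87*1000 / 706.858
UTS = 123.1 MPa


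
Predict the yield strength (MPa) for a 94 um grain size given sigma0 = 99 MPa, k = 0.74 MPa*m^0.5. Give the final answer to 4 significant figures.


sigma_y = sigma0 + k / sqrt(d)
d = 94 um = 9.4e-05 m
sigma_y = 99 + 0.74 / sqrt(9.4e-05)
sigma_y = 175.3 MPa


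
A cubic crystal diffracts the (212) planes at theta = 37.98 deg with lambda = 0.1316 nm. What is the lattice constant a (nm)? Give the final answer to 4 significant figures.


d = lambda / (2*sin(theta))
d = 0.1316 / (2*sin(37.98 deg))
d = 0.106925 nm
a = d * sqrt(h^2+k^2+l^2) = 0.106925 * sqrt(9)
a = 0.3208 nm


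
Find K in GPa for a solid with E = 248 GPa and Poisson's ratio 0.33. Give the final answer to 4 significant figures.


K = E / (3*(1-2*nu))
K = 248 / (3*(1-2*0.33))
K = 243.1 GPa


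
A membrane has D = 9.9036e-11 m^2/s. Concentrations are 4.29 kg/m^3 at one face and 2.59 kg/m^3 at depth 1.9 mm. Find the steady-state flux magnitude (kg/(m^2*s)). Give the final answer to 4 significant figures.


J = -D * (dC/dx) = D * (C1 - C2) / dx
J = 9.9036e-11 * (4.29 - 2.59) / 1.9e-03
J = 8.861e-08 kg/(m^2*s)


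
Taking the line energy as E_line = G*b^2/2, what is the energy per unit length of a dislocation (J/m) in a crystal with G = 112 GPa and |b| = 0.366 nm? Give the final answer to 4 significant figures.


E = G*b^2/2
b = 0.366 nm = 3.66e-10 m
G = 112 GPa = 1.12e+11 Pa
E = 0.5 * 1.12e+11 * (3.66e-10)^2
E = 7.502e-09 J/m


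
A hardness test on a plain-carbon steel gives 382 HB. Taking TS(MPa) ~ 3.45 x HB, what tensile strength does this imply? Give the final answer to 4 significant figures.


TS (MPa) = 3.45 * HB
TS = 3.45 * 382
TS = 1318 MPa


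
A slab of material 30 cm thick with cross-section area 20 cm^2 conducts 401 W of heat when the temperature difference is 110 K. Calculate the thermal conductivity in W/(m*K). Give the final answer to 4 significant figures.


k = Q*L / (A*dT)
L = 0.3 m, A = 2e-03 m^2
k = 401 * 0.3 / (2e-03 * 110)
k = 546.8 W/(m*K)


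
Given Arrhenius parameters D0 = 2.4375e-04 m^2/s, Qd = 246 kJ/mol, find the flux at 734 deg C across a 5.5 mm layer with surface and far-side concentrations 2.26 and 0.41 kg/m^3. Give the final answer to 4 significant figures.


Step 1: D = D0 * exp(-Qd/(R*T))
T = 734 + 273.15 = 1007.15 K
D = 2.4375e-04 * exp(-246e3 / (8.314 * 1007.15)) = 4.24606e-17 m^2/s
Step 2: J = D * (C1 - C2) / dx
J = 4.24606e-17 * (2.26 - 0.41) / 5.5e-03
J = 1.428e-14 kg/(m^2*s)


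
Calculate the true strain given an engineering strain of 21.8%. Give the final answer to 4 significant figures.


epsilon_true = ln(1 + epsilon_eng)
epsilon_true = ln(1 + 0.218)
epsilon_true = 0.1972


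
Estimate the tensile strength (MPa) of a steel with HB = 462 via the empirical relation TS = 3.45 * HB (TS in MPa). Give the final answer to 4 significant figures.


TS (MPa) = 3.45 * HB
TS = 3.45 * 462
TS = 1594 MPa


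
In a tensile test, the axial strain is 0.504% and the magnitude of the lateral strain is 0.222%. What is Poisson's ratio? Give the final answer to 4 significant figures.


nu = -epsilon_lat / epsilon_axial
Lateral strain is contraction (negative), so using magnitudes:
nu = 0.222 / 0.504
nu = 0.4405


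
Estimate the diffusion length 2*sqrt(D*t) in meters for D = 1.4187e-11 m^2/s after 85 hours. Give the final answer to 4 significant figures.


t = 85 hr = 306000 s
Diffusion length = 2*sqrt(D*t)
= 2*sqrt(1.4187e-11 * 306000)
= 4.167e-03 m


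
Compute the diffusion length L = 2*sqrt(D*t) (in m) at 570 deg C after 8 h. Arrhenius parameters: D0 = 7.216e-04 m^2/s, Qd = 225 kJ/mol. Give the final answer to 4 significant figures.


Step 1: D = D0 * exp(-Qd/(R*T))
T = 843.15 K
D = 7.216e-04 * exp(-225e3 / (8.314 * 843.15)) = 8.2917e-18 m^2/s
Step 2: L = 2*sqrt(D*t)
t = 8 h = 28800 s
L = 2*sqrt(8.2917e-18 * 28800) = 9.773e-07 m


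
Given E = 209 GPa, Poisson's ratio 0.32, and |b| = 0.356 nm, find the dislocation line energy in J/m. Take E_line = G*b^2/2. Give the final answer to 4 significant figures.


Step 1: G = E / (2*(1+nu))
G = 209 / (2*(1+0.32)) = 79.1667 GPa = 7.91667e+10 Pa
Step 2: E_line = G*b^2/2
b = 0.356 nm = 3.56e-10 m
E_line = 0.5 * 7.91667e+10 * (3.56e-10)^2 = 5.017e-09 J/m


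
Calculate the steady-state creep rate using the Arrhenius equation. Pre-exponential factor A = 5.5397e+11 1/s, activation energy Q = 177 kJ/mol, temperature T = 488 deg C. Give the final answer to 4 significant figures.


rate = A * exp(-Q / (R*T))
T = 488 + 273.15 = 761.15 K
rate = 5.5397e+11 * exp(-177e3 / (8.314 * 761.15))
rate = 0.3947 1/s


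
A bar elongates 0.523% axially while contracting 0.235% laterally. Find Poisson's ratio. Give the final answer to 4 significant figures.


nu = -epsilon_lat / epsilon_axial
Lateral strain is contraction (negative), so using magnitudes:
nu = 0.235 / 0.523
nu = 0.4493


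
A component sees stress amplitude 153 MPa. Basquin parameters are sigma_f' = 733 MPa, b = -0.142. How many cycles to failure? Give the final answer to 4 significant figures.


sigma_a = sigma_f' * (2*Nf)^b
2*Nf = (sigma_a / sigma_f')^(1/b)
2*Nf = (153 / 733)^(1/-0.142)
2*Nf = 61892.4
Nf = 30950 cycles


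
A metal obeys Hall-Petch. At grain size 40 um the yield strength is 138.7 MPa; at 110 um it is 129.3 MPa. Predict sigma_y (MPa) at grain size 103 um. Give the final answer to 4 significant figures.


sigma_y = sigma0 + k / sqrt(d)
1/sqrt(d1) = 1/sqrt(4e-05) = 158.114;  1/sqrt(d2) = 95.3463
k = (sigma1 - sigma2) / (1/sqrt(d1) - 1/sqrt(d2)) = (138.7 - 129.3) / (158.114 - 95.3463) = 0.149759 MPa*m^0.5
sigma0 = sigma1 - k/sqrt(d1) = 138.7 - 0.149759*158.114 = 115.021 MPa
sigma_y(d3) = 115.021 + 0.149759 / sqrt(1.03e-04) = 129.8 MPa


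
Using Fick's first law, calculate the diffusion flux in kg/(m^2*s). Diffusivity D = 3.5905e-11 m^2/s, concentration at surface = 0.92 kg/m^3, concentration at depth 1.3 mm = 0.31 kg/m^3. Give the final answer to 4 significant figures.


J = -D * (dC/dx) = D * (C1 - C2) / dx
J = 3.5905e-11 * (0.92 - 0.31) / 1.3e-03
J = 1.685e-08 kg/(m^2*s)


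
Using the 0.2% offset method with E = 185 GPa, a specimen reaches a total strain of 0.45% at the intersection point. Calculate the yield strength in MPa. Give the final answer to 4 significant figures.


Offset strain = 0.002
Elastic strain at yield = total_strain - offset = 4.5e-03 - 0.002 = 2.5e-03
sigma_y = E * elastic_strain = 185000 * 2.5e-03
sigma_y = 462.5 MPa


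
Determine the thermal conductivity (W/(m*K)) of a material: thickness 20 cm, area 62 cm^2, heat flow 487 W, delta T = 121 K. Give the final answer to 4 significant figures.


k = Q*L / (A*dT)
L = 0.2 m, A = 6.2e-03 m^2
k = 487 * 0.2 / (6.2e-03 * 121)
k = 129.8 W/(m*K)


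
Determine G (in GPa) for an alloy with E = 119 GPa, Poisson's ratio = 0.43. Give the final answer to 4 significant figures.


G = E / (2*(1+nu))
G = 119 / (2*(1+0.43))
G = 41.61 GPa


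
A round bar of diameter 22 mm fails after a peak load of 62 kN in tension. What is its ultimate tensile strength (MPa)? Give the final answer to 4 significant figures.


A0 = pi*(d/2)^2 = pi*(22/2)^2 = 380.133 mm^2
UTS = F_max / A0 = 62*1000 / 380.133
UTS = 163.1 MPa


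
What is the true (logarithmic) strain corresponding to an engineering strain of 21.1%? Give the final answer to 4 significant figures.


epsilon_true = ln(1 + epsilon_eng)
epsilon_true = ln(1 + 0.211)
epsilon_true = 0.1914


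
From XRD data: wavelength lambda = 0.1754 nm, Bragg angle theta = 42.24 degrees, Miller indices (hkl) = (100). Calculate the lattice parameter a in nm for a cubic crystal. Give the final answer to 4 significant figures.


d = lambda / (2*sin(theta))
d = 0.1754 / (2*sin(42.24 deg))
d = 0.13046 nm
a = d * sqrt(h^2+k^2+l^2) = 0.13046 * sqrt(1)
a = 0.1305 nm


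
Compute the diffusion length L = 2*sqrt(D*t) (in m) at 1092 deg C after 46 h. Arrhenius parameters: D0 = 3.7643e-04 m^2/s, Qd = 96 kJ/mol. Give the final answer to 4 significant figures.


Step 1: D = D0 * exp(-Qd/(R*T))
T = 1365.15 K
D = 3.7643e-04 * exp(-96e3 / (8.314 * 1365.15)) = 7.98565e-08 m^2/s
Step 2: L = 2*sqrt(D*t)
t = 46 h = 165600 s
L = 2*sqrt(7.98565e-08 * 165600) = 0.23 m


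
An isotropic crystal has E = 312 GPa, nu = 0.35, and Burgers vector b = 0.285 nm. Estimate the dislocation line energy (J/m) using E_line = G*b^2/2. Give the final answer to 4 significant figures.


Step 1: G = E / (2*(1+nu))
G = 312 / (2*(1+0.35)) = 115.556 GPa = 1.15556e+11 Pa
Step 2: E_line = G*b^2/2
b = 0.285 nm = 2.85e-10 m
E_line = 0.5 * 1.15556e+11 * (2.85e-10)^2 = 4.693e-09 J/m


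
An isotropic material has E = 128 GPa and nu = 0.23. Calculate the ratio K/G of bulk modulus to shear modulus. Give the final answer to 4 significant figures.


G = E / (2*(1+nu))
G = 128 / (2*(1+0.23)) = 52.0325 GPa
K = E / (3*(1-2*nu))
K = 128 / (3*(1-2*0.23)) = 79.0123 GPa
K/G = 79.0123 / 52.0325 = 1.519


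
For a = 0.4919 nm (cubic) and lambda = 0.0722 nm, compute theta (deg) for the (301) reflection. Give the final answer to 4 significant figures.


d = a / sqrt(h^2+k^2+l^2)
d = 0.4919 / sqrt(10) = 0.155552 nm
lambda = 2*d*sin(theta)  =>  sin(theta) = lambda / (2*d)
sin(theta) = 0.0722 / (2 * 0.155552) = 0.232076
theta = 13.42 deg


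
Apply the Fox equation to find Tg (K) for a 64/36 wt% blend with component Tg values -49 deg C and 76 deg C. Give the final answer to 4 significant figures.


1/Tg = w1/Tg1 + w2/Tg2 (in Kelvin)
Tg1 = 224.15 K, Tg2 = 349.15 K
1/Tg = 0.64/224.15 + 0.36/349.15
Tg = 257.3 K


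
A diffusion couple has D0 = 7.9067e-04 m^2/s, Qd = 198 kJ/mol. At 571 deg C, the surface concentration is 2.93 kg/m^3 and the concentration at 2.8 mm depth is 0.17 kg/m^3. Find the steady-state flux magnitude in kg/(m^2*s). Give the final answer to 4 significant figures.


Step 1: D = D0 * exp(-Qd/(R*T))
T = 571 + 273.15 = 844.15 K
D = 7.9067e-04 * exp(-198e3 / (8.314 * 844.15)) = 4.42214e-16 m^2/s
Step 2: J = D * (C1 - C2) / dx
J = 4.42214e-16 * (2.93 - 0.17) / 2.8e-03
J = 4.359e-13 kg/(m^2*s)


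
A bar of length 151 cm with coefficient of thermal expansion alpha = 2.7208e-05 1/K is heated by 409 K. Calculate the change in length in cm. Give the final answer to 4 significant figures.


dL = L0 * alpha * dT
dL = 151 * 2.7208e-05 * 409
dL = 1.68 cm


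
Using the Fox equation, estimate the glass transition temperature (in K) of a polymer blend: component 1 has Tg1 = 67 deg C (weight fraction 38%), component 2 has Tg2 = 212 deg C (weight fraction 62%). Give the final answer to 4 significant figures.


1/Tg = w1/Tg1 + w2/Tg2 (in Kelvin)
Tg1 = 340.15 K, Tg2 = 485.15 K
1/Tg = 0.38/340.15 + 0.62/485.15
Tg = 417.5 K


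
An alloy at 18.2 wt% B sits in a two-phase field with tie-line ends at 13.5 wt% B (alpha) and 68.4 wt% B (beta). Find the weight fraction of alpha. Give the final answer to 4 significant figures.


f_alpha = (C_beta - C0) / (C_beta - C_alpha)
f_alpha = (68.4 - 18.2) / (68.4 - 13.5)
f_alpha = 0.9144


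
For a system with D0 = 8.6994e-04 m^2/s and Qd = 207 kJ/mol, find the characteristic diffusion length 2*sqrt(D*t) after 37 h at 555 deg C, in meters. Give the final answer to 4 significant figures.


Step 1: D = D0 * exp(-Qd/(R*T))
T = 828.15 K
D = 8.6994e-04 * exp(-207e3 / (8.314 * 828.15)) = 7.63349e-17 m^2/s
Step 2: L = 2*sqrt(D*t)
t = 37 h = 133200 s
L = 2*sqrt(7.63349e-17 * 133200) = 6.377e-06 m


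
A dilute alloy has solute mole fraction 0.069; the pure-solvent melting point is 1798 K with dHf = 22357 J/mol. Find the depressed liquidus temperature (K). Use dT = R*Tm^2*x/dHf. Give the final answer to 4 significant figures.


dT = R*Tm^2*x / dHf
dT = 8.314 * 1798^2 * 0.069 / 22357
dT = 82.9516 K
T_new = 1798 - 82.9516 = 1715 K


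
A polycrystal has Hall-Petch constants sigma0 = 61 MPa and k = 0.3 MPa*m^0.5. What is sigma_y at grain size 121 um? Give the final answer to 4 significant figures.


sigma_y = sigma0 + k / sqrt(d)
d = 121 um = 1.21e-04 m
sigma_y = 61 + 0.3 / sqrt(1.21e-04)
sigma_y = 88.27 MPa


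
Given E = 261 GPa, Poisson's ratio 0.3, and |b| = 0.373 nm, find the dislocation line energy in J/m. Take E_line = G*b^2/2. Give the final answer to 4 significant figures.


Step 1: G = E / (2*(1+nu))
G = 261 / (2*(1+0.3)) = 100.385 GPa = 1.00385e+11 Pa
Step 2: E_line = G*b^2/2
b = 0.373 nm = 3.73e-10 m
E_line = 0.5 * 1.00385e+11 * (3.73e-10)^2 = 6.983e-09 J/m


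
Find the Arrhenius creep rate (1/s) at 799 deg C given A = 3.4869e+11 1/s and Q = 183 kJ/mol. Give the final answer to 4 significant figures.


rate = A * exp(-Q / (R*T))
T = 799 + 273.15 = 1072.15 K
rate = 3.4869e+11 * exp(-183e3 / (8.314 * 1072.15))
rate = 423.1 1/s


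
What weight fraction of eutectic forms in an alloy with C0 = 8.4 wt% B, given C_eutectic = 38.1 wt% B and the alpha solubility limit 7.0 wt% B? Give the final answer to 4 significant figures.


f_primary = (C_e - C0) / (C_e - C_alpha_max)
f_primary = (38.1 - 8.4) / (38.1 - 7.0)
f_primary = 0.954984
f_eutectic = 1 - 0.954984 = 0.04502


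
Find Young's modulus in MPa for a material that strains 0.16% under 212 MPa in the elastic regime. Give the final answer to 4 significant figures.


E = sigma / epsilon
epsilon = 0.16% = 1.6e-03
E = 212 / 1.6e-03
E = 132500 MPa


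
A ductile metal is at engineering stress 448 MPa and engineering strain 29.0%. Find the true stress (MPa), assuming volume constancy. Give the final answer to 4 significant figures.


sigma_true = sigma_eng * (1 + epsilon_eng)
sigma_true = 448 * (1 + 0.29)
sigma_true = 577.9 MPa


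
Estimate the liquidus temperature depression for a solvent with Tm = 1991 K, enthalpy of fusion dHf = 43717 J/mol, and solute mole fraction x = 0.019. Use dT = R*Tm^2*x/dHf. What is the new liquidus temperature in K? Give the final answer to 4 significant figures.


dT = R*Tm^2*x / dHf
dT = 8.314 * 1991^2 * 0.019 / 43717
dT = 14.3237 K
T_new = 1991 - 14.3237 = 1977 K


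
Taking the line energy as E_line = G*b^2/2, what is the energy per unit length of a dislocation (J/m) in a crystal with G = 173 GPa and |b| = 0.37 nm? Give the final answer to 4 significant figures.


E = G*b^2/2
b = 0.37 nm = 3.7e-10 m
G = 173 GPa = 1.73e+11 Pa
E = 0.5 * 1.73e+11 * (3.7e-10)^2
E = 1.184e-08 J/m


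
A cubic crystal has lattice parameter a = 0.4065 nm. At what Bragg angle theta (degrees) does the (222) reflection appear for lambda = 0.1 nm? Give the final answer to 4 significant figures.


d = a / sqrt(h^2+k^2+l^2)
d = 0.4065 / sqrt(12) = 0.117346 nm
lambda = 2*d*sin(theta)  =>  sin(theta) = lambda / (2*d)
sin(theta) = 0.1 / (2 * 0.117346) = 0.426089
theta = 25.22 deg


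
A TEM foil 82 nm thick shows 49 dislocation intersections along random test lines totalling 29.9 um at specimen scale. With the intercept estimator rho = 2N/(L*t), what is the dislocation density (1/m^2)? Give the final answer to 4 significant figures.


rho = 2N / (L * t)
L = 29.9 um = 2.99e-05 m, t = 82 nm = 8.2e-08 m
rho = 2 * 49 / (2.99e-05 * 8.2e-08)
rho = 3.997e+13 1/m^2


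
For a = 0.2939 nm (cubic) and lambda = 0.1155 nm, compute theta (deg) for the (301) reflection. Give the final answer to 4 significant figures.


d = a / sqrt(h^2+k^2+l^2)
d = 0.2939 / sqrt(10) = 0.0929393 nm
lambda = 2*d*sin(theta)  =>  sin(theta) = lambda / (2*d)
sin(theta) = 0.1155 / (2 * 0.0929393) = 0.621373
theta = 38.42 deg


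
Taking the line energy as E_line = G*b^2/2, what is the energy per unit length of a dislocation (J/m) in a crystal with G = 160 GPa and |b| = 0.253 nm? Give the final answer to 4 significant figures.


E = G*b^2/2
b = 0.253 nm = 2.53e-10 m
G = 160 GPa = 1.6e+11 Pa
E = 0.5 * 1.6e+11 * (2.53e-10)^2
E = 5.121e-09 J/m


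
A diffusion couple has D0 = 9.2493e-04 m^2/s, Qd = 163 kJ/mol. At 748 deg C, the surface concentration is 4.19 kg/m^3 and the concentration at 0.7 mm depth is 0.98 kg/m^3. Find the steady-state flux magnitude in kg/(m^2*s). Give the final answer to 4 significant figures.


Step 1: D = D0 * exp(-Qd/(R*T))
T = 748 + 273.15 = 1021.15 K
D = 9.2493e-04 * exp(-163e3 / (8.314 * 1021.15)) = 4.2453e-12 m^2/s
Step 2: J = D * (C1 - C2) / dx
J = 4.2453e-12 * (4.19 - 0.98) / 7e-04
J = 1.947e-08 kg/(m^2*s)


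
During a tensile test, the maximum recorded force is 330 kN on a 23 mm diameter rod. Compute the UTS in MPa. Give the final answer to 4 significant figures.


A0 = pi*(d/2)^2 = pi*(23/2)^2 = 415.476 mm^2
UTS = F_max / A0 = 330*1000 / 415.476
UTS = 794.3 MPa


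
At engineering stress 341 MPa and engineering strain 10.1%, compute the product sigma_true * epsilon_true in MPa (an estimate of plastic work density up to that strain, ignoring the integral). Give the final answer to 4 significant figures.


sigma_true = sigma_eng * (1 + epsilon_eng)
sigma_true = 341 * (1 + 0.101) = 375.441 MPa
epsilon_true = ln(1 + epsilon_eng)
epsilon_true = ln(1 + 0.101) = 0.0962189
sigma_true * epsilon_true = 375.441 * 0.0962189 = 36.12 MPa


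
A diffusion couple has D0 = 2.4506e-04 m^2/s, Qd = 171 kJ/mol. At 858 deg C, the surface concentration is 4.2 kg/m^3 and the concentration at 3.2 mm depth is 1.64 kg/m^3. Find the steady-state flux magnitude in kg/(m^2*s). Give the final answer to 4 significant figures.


Step 1: D = D0 * exp(-Qd/(R*T))
T = 858 + 273.15 = 1131.15 K
D = 2.4506e-04 * exp(-171e3 / (8.314 * 1131.15)) = 3.10806e-12 m^2/s
Step 2: J = D * (C1 - C2) / dx
J = 3.10806e-12 * (4.2 - 1.64) / 3.2e-03
J = 2.486e-09 kg/(m^2*s)


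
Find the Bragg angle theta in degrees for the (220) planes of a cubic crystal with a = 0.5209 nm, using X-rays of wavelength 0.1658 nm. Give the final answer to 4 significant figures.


d = a / sqrt(h^2+k^2+l^2)
d = 0.5209 / sqrt(8) = 0.184166 nm
lambda = 2*d*sin(theta)  =>  sin(theta) = lambda / (2*d)
sin(theta) = 0.1658 / (2 * 0.184166) = 0.450137
theta = 26.75 deg


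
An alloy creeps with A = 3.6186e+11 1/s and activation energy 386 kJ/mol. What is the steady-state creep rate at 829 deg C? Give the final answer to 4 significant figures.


rate = A * exp(-Q / (R*T))
T = 829 + 273.15 = 1102.15 K
rate = 3.6186e+11 * exp(-386e3 / (8.314 * 1102.15))
rate = 1.837e-07 1/s


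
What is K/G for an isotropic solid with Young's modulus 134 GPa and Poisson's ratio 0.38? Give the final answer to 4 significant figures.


G = E / (2*(1+nu))
G = 134 / (2*(1+0.38)) = 48.5507 GPa
K = E / (3*(1-2*nu))
K = 134 / (3*(1-2*0.38)) = 186.111 GPa
K/G = 186.111 / 48.5507 = 3.833


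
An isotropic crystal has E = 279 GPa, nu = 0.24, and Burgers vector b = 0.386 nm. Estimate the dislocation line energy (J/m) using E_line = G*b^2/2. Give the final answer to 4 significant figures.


Step 1: G = E / (2*(1+nu))
G = 279 / (2*(1+0.24)) = 112.5 GPa = 1.125e+11 Pa
Step 2: E_line = G*b^2/2
b = 0.386 nm = 3.86e-10 m
E_line = 0.5 * 1.125e+11 * (3.86e-10)^2 = 8.381e-09 J/m


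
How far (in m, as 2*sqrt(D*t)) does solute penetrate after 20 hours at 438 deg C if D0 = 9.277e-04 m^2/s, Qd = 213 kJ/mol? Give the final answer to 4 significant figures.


Step 1: D = D0 * exp(-Qd/(R*T))
T = 711.15 K
D = 9.277e-04 * exp(-213e3 / (8.314 * 711.15)) = 2.09793e-19 m^2/s
Step 2: L = 2*sqrt(D*t)
t = 20 h = 72000 s
L = 2*sqrt(2.09793e-19 * 72000) = 2.458e-07 m


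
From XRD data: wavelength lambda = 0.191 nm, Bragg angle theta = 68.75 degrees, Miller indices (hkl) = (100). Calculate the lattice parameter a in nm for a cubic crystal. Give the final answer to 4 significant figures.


d = lambda / (2*sin(theta))
d = 0.191 / (2*sin(68.75 deg))
d = 0.102467 nm
a = d * sqrt(h^2+k^2+l^2) = 0.102467 * sqrt(1)
a = 0.1025 nm


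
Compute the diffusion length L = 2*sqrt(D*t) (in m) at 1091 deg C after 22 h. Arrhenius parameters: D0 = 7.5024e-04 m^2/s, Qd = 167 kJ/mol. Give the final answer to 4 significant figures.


Step 1: D = D0 * exp(-Qd/(R*T))
T = 1364.15 K
D = 7.5024e-04 * exp(-167e3 / (8.314 * 1364.15)) = 3.02256e-10 m^2/s
Step 2: L = 2*sqrt(D*t)
t = 22 h = 79200 s
L = 2*sqrt(3.02256e-10 * 79200) = 9.785e-03 m


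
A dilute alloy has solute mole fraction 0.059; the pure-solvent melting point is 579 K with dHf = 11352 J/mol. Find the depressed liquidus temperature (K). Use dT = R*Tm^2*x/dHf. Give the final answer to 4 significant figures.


dT = R*Tm^2*x / dHf
dT = 8.314 * 579^2 * 0.059 / 11352
dT = 14.4859 K
T_new = 579 - 14.4859 = 564.5 K


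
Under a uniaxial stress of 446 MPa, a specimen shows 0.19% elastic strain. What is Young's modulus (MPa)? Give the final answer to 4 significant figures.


E = sigma / epsilon
epsilon = 0.19% = 1.9e-03
E = 446 / 1.9e-03
E = 234700 MPa


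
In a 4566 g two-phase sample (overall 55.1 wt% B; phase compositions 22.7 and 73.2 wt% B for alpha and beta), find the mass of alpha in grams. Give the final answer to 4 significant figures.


f_alpha = (C_beta - C0) / (C_beta - C_alpha)
f_alpha = (73.2 - 55.1) / (73.2 - 22.7) = 0.358416
m_alpha = f_alpha * m_total = 0.358416 * 4566 = 1637 g


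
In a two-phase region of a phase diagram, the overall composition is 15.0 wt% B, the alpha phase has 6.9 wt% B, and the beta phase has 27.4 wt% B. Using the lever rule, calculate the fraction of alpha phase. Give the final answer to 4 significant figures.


f_alpha = (C_beta - C0) / (C_beta - C_alpha)
f_alpha = (27.4 - 15.0) / (27.4 - 6.9)
f_alpha = 0.6049


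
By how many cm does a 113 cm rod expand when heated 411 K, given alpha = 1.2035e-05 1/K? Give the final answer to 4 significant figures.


dL = L0 * alpha * dT
dL = 113 * 1.2035e-05 * 411
dL = 0.5589 cm


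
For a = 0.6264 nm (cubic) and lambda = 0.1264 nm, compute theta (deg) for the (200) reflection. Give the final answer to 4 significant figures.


d = a / sqrt(h^2+k^2+l^2)
d = 0.6264 / sqrt(4) = 0.3132 nm
lambda = 2*d*sin(theta)  =>  sin(theta) = lambda / (2*d)
sin(theta) = 0.1264 / (2 * 0.3132) = 0.201788
theta = 11.64 deg


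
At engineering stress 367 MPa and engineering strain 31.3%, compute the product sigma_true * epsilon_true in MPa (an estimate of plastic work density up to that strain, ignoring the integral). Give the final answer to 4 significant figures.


sigma_true = sigma_eng * (1 + epsilon_eng)
sigma_true = 367 * (1 + 0.313) = 481.871 MPa
epsilon_true = ln(1 + epsilon_eng)
epsilon_true = ln(1 + 0.313) = 0.272315
sigma_true * epsilon_true = 481.871 * 0.272315 = 131.2 MPa


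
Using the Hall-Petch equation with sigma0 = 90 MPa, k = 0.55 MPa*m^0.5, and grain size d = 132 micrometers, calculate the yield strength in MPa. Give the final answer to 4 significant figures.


sigma_y = sigma0 + k / sqrt(d)
d = 132 um = 1.32e-04 m
sigma_y = 90 + 0.55 / sqrt(1.32e-04)
sigma_y = 137.9 MPa


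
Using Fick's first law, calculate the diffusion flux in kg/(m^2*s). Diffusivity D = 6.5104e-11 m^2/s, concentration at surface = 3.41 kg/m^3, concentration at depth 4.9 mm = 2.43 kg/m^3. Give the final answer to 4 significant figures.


J = -D * (dC/dx) = D * (C1 - C2) / dx
J = 6.5104e-11 * (3.41 - 2.43) / 4.9e-03
J = 1.302e-08 kg/(m^2*s)


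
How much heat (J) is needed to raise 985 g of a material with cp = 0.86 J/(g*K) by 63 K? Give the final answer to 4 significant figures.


Q = m * cp * dT
Q = 985 * 0.86 * 63
Q = 53370 J


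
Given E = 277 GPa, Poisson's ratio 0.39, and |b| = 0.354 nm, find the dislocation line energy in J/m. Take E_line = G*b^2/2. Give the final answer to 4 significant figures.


Step 1: G = E / (2*(1+nu))
G = 277 / (2*(1+0.39)) = 99.6403 GPa = 9.96403e+10 Pa
Step 2: E_line = G*b^2/2
b = 0.354 nm = 3.54e-10 m
E_line = 0.5 * 9.96403e+10 * (3.54e-10)^2 = 6.243e-09 J/m


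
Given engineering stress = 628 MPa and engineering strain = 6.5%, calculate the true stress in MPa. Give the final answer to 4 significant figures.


sigma_true = sigma_eng * (1 + epsilon_eng)
sigma_true = 628 * (1 + 0.065)
sigma_true = 668.8 MPa


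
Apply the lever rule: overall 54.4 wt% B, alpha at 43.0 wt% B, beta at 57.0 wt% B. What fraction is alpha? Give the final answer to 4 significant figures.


f_alpha = (C_beta - C0) / (C_beta - C_alpha)
f_alpha = (57.0 - 54.4) / (57.0 - 43.0)
f_alpha = 0.1857


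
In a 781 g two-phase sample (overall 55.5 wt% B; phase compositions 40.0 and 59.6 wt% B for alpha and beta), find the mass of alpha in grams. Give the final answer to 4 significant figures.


f_alpha = (C_beta - C0) / (C_beta - C_alpha)
f_alpha = (59.6 - 55.5) / (59.6 - 40.0) = 0.209184
m_alpha = f_alpha * m_total = 0.209184 * 781 = 163.4 g


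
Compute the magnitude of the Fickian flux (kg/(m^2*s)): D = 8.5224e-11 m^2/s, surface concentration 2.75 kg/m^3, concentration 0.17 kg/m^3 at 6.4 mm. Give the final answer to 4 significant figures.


J = -D * (dC/dx) = D * (C1 - C2) / dx
J = 8.5224e-11 * (2.75 - 0.17) / 6.4e-03
J = 3.436e-08 kg/(m^2*s)


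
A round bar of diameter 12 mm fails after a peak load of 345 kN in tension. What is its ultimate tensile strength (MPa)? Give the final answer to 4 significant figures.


A0 = pi*(d/2)^2 = pi*(12/2)^2 = 113.097 mm^2
UTS = F_max / A0 = 345*1000 / 113.097
UTS = 3050 MPa


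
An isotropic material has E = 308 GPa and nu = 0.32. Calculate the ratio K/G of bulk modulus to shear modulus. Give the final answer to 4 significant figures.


G = E / (2*(1+nu))
G = 308 / (2*(1+0.32)) = 116.667 GPa
K = E / (3*(1-2*nu))
K = 308 / (3*(1-2*0.32)) = 285.185 GPa
K/G = 285.185 / 116.667 = 2.444


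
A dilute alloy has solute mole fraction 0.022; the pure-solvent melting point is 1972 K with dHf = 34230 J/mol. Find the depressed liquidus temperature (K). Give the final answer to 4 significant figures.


dT = R*Tm^2*x / dHf
dT = 8.314 * 1972^2 * 0.022 / 34230
dT = 20.7797 K
T_new = 1972 - 20.7797 = 1951 K


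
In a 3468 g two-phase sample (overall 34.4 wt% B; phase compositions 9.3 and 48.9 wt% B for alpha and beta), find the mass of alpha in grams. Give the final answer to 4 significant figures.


f_alpha = (C_beta - C0) / (C_beta - C_alpha)
f_alpha = (48.9 - 34.4) / (48.9 - 9.3) = 0.366162
m_alpha = f_alpha * m_total = 0.366162 * 3468 = 1270 g


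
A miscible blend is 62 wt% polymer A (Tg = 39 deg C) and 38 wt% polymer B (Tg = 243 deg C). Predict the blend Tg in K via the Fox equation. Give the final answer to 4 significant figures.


1/Tg = w1/Tg1 + w2/Tg2 (in Kelvin)
Tg1 = 312.15 K, Tg2 = 516.15 K
1/Tg = 0.62/312.15 + 0.38/516.15
Tg = 367.3 K


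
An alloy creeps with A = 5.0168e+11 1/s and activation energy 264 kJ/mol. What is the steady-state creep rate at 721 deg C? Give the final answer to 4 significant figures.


rate = A * exp(-Q / (R*T))
T = 721 + 273.15 = 994.15 K
rate = 5.0168e+11 * exp(-264e3 / (8.314 * 994.15))
rate = 6.743e-03 1/s


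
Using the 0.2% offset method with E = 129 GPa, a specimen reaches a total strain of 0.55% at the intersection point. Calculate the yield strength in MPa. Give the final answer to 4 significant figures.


Offset strain = 0.002
Elastic strain at yield = total_strain - offset = 5.5e-03 - 0.002 = 3.5e-03
sigma_y = E * elastic_strain = 129000 * 3.5e-03
sigma_y = 451.5 MPa


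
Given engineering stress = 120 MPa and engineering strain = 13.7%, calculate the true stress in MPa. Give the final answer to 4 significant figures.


sigma_true = sigma_eng * (1 + epsilon_eng)
sigma_true = 120 * (1 + 0.137)
sigma_true = 136.4 MPa


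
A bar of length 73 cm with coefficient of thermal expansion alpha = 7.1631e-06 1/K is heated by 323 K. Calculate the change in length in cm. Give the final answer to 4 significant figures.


dL = L0 * alpha * dT
dL = 73 * 7.1631e-06 * 323
dL = 0.1689 cm


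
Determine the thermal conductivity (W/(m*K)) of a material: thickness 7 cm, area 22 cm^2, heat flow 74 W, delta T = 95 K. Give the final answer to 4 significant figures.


k = Q*L / (A*dT)
L = 0.07 m, A = 2.2e-03 m^2
k = 74 * 0.07 / (2.2e-03 * 95)
k = 24.78 W/(m*K)


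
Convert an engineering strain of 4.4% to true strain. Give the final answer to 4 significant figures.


epsilon_true = ln(1 + epsilon_eng)
epsilon_true = ln(1 + 0.044)
epsilon_true = 0.04306
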